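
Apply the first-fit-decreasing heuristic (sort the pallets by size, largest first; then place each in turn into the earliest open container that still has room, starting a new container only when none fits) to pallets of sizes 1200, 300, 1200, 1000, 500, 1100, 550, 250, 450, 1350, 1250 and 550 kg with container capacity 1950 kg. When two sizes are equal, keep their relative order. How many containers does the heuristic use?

Sorted descending: 1350, 1250, 1200, 1200, 1100, 1000, 550, 550, 500, 450, 300, 250.
  1350 → container 1 (new)  [load 1350/1950]
  1250 → container 2 (new)  [load 1250/1950]
  1200 → container 3 (new)  [load 1200/1950]
  1200 → container 4 (new)  [load 1200/1950]
  1100 → container 5 (new)  [load 1100/1950]
  1000 → container 6 (new)  [load 1000/1950]
  550 → container 1  [load 1900/1950]
  550 → container 2  [load 1800/1950]
  500 → container 3  [load 1700/1950]
  450 → container 4  [load 1650/1950]
  300 → container 4  [load 1950/1950]
  250 → container 3  [load 1950/1950]
6 containers opened.

6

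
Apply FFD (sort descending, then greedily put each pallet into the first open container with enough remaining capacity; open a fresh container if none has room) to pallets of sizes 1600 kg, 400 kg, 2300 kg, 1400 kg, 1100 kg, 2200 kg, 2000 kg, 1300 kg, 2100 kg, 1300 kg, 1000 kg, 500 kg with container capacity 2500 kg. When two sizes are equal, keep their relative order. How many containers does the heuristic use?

8

Sorted descending: 2300, 2200, 2100, 2000, 1600, 1400, 1300, 1300, 1100, 1000, 500, 400.
  2300 → container 1 (new)  [load 2300/2500]
  2200 → container 2 (new)  [load 2200/2500]
  2100 → container 3 (new)  [load 2100/2500]
  2000 → container 4 (new)  [load 2000/2500]
  1600 → container 5 (new)  [load 1600/2500]
  1400 → container 6 (new)  [load 1400/2500]
  1300 → container 7 (new)  [load 1300/2500]
  1300 → container 8 (new)  [load 1300/2500]
  1100 → container 6  [load 2500/2500]
  1000 → container 7  [load 2300/2500]
  500 → container 4  [load 2500/2500]
  400 → container 3  [load 2500/2500]
8 containers opened.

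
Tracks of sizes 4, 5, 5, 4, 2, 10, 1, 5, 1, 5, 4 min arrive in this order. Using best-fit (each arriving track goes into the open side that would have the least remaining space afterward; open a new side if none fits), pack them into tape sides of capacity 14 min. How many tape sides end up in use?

4

  4 → side 1 (new)  [load 4/14]
  5 → side 1  [load 9/14]
  5 → side 1  [load 14/14]
  4 → side 2 (new)  [load 4/14]
  2 → side 2  [load 6/14]
  10 → side 3 (new)  [load 10/14]
  1 → side 3  [load 11/14]
  5 → side 2  [load 11/14]
  1 → side 2  [load 12/14]
  5 → side 4 (new)  [load 5/14]
  4 → side 4  [load 9/14]
4 tape sides opened.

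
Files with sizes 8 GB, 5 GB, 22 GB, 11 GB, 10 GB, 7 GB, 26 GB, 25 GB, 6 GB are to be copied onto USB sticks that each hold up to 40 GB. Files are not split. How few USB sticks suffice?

Total = 26 + 25 + 22 + 11 + 10 + 8 + 7 + 6 + 5 = 120 GB.
Lower bound: ⌈120/40⌉ = 3 USB sticks.
A packing using 3 USB sticks:
  USB stick 1: 26 + 8 + 6 = 40
  USB stick 2: 25 + 10 + 5 = 40
  USB stick 3: 22 + 11 + 7 = 40
This matches the lower bound, so 3 is optimal.

3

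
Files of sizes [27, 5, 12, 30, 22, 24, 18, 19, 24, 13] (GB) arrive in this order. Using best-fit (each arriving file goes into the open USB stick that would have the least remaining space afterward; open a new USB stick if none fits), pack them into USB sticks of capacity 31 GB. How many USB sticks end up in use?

8

  27 → USB stick 1 (new)  [load 27/31]
  5 → USB stick 2 (new)  [load 5/31]
  12 → USB stick 2  [load 17/31]
  30 → USB stick 3 (new)  [load 30/31]
  22 → USB stick 4 (new)  [load 22/31]
  24 → USB stick 5 (new)  [load 24/31]
  18 → USB stick 6 (new)  [load 18/31]
  19 → USB stick 7 (new)  [load 19/31]
  24 → USB stick 8 (new)  [load 24/31]
  13 → USB stick 6  [load 31/31]
8 USB sticks opened.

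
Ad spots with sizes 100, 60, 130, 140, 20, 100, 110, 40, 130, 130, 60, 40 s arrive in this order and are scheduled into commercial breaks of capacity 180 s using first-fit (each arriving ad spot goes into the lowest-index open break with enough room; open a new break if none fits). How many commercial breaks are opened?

7

  100 → break 1 (new)  [load 100/180]
  60 → break 1  [load 160/180]
  130 → break 2 (new)  [load 130/180]
  140 → break 3 (new)  [load 140/180]
  20 → break 1  [load 180/180]
  100 → break 4 (new)  [load 100/180]
  110 → break 5 (new)  [load 110/180]
  40 → break 2  [load 170/180]
  130 → break 6 (new)  [load 130/180]
  130 → break 7 (new)  [load 130/180]
  60 → break 4  [load 160/180]
  40 → break 3  [load 180/180]
7 commercial breaks opened.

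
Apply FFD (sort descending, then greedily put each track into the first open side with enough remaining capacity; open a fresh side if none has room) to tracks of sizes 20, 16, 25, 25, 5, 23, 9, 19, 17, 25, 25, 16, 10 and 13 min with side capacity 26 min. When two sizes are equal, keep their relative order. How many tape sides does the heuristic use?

11

Sorted descending: 25, 25, 25, 25, 23, 20, 19, 17, 16, 16, 13, 10, 9, 5.
  25 → side 1 (new)  [load 25/26]
  25 → side 2 (new)  [load 25/26]
  25 → side 3 (new)  [load 25/26]
  25 → side 4 (new)  [load 25/26]
  23 → side 5 (new)  [load 23/26]
  20 → side 6 (new)  [load 20/26]
  19 → side 7 (new)  [load 19/26]
  17 → side 8 (new)  [load 17/26]
  16 → side 9 (new)  [load 16/26]
  16 → side 10 (new)  [load 16/26]
  13 → side 11 (new)  [load 13/26]
  10 → side 9  [load 26/26]
  9 → side 8  [load 26/26]
  5 → side 6  [load 25/26]
11 tape sides opened.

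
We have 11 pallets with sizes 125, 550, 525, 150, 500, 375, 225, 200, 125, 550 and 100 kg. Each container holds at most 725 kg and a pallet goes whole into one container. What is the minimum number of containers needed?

5

Total = 550 + 550 + 525 + 500 + 375 + 225 + 200 + 150 + 125 + 125 + 100 = 3425 kg.
Lower bound: ⌈3425/725⌉ = 5 containers.
A packing using 5 containers:
  container 1: 550 + 150 = 700
  container 2: 550 + 125 = 675
  container 3: 525 + 200 = 725
  container 4: 500 + 225 = 725
  container 5: 375 + 125 + 100 = 600
This matches the lower bound, so 5 is optimal.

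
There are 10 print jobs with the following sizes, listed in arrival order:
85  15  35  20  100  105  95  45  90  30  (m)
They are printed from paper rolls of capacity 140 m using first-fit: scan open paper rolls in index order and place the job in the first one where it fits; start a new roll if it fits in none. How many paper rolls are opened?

  85 → roll 1 (new)  [load 85/140]
  15 → roll 1  [load 100/140]
  35 → roll 1  [load 135/140]
  20 → roll 2 (new)  [load 20/140]
  100 → roll 2  [load 120/140]
  105 → roll 3 (new)  [load 105/140]
  95 → roll 4 (new)  [load 95/140]
  45 → roll 4  [load 140/140]
  90 → roll 5 (new)  [load 90/140]
  30 → roll 3  [load 135/140]
5 paper rolls opened.

5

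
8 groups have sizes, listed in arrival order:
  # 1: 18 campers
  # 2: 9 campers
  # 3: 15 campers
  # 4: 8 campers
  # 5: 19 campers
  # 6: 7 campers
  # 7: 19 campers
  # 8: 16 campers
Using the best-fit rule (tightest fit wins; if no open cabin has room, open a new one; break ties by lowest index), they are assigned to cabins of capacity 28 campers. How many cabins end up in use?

5

  18 → cabin 1 (new)  [load 18/28]
  9 → cabin 1  [load 27/28]
  15 → cabin 2 (new)  [load 15/28]
  8 → cabin 2  [load 23/28]
  19 → cabin 3 (new)  [load 19/28]
  7 → cabin 3  [load 26/28]
  19 → cabin 4 (new)  [load 19/28]
  16 → cabin 5 (new)  [load 16/28]
5 cabins opened.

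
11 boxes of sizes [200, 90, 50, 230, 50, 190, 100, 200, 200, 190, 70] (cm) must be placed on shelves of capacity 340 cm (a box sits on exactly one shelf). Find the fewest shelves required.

Total = 230 + 200 + 200 + 200 + 190 + 190 + 100 + 90 + 70 + 50 + 50 = 1570 cm.
Lower bound: ⌈1570/340⌉ = 5 shelves.
Also, 6 boxes each exceed 170 cm, and no two of those can share a shelf, so at least 6 shelves are needed.
A packing using 6 shelves:
  shelf 1: 230 + 100 = 330
  shelf 2: 200 + 90 + 50 = 340
  shelf 3: 200 + 70 + 50 = 320
  shelf 4: 200 = 200
  shelf 5: 190 = 190
  shelf 6: 190 = 190
This matches the lower bound, so 6 is optimal.

6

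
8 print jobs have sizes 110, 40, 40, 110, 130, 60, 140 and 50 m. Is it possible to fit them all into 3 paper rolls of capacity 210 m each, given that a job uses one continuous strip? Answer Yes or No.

No

Total = 680 m; ⌈680/210⌉ = 4.
At least 4 paper rolls are required, but only 3 are allowed.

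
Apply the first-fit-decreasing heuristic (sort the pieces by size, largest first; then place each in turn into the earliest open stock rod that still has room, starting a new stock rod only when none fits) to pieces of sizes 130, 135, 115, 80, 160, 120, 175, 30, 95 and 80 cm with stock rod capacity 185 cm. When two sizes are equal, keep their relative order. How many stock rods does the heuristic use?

8

Sorted descending: 175, 160, 135, 130, 120, 115, 95, 80, 80, 30.
  175 → stock rod 1 (new)  [load 175/185]
  160 → stock rod 2 (new)  [load 160/185]
  135 → stock rod 3 (new)  [load 135/185]
  130 → stock rod 4 (new)  [load 130/185]
  120 → stock rod 5 (new)  [load 120/185]
  115 → stock rod 6 (new)  [load 115/185]
  95 → stock rod 7 (new)  [load 95/185]
  80 → stock rod 7  [load 175/185]
  80 → stock rod 8 (new)  [load 80/185]
  30 → stock rod 3  [load 165/185]
8 stock rods opened.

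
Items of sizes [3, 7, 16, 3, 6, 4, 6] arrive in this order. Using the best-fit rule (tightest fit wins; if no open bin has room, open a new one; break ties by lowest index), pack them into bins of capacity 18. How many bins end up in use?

  3 → bin 1 (new)  [load 3/18]
  7 → bin 1  [load 10/18]
  16 → bin 2 (new)  [load 16/18]
  3 → bin 1  [load 13/18]
  6 → bin 3 (new)  [load 6/18]
  4 → bin 1  [load 17/18]
  6 → bin 3  [load 12/18]
3 bins opened.

3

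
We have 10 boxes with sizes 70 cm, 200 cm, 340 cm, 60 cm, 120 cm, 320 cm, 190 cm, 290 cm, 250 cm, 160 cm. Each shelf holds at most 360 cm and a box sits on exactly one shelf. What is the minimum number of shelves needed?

6

Total = 340 + 320 + 290 + 250 + 200 + 190 + 160 + 120 + 70 + 60 = 2000 cm.
Lower bound: ⌈2000/360⌉ = 6 shelves.
A packing using 6 shelves:
  shelf 1: 340 = 340
  shelf 2: 320 = 320
  shelf 3: 290 + 70 = 360
  shelf 4: 250 + 60 = 310
  shelf 5: 200 + 160 = 360
  shelf 6: 190 + 120 = 310
This matches the lower bound, so 6 is optimal.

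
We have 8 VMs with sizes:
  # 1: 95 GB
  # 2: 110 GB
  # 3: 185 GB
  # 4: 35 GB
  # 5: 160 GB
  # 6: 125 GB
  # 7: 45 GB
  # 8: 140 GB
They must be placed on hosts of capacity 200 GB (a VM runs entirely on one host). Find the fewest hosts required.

6

Total = 185 + 160 + 140 + 125 + 110 + 95 + 45 + 35 = 895 GB.
Lower bound: ⌈895/200⌉ = 5 hosts.
A packing using 6 hosts:
  host 1: 185 = 185
  host 2: 160 + 35 = 195
  host 3: 140 + 45 = 185
  host 4: 125 = 125
  host 5: 110 = 110
  host 6: 95 = 95
No arrangement into 5 hosts stays within capacity, so 6 is optimal.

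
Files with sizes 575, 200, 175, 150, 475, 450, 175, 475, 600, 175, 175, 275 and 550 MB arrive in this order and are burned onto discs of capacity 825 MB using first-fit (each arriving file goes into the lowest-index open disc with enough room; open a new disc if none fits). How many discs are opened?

  575 → disc 1 (new)  [load 575/825]
  200 → disc 1  [load 775/825]
  175 → disc 2 (new)  [load 175/825]
  150 → disc 2  [load 325/825]
  475 → disc 2  [load 800/825]
  450 → disc 3 (new)  [load 450/825]
  175 → disc 3  [load 625/825]
  475 → disc 4 (new)  [load 475/825]
  600 → disc 5 (new)  [load 600/825]
  175 → disc 3  [load 800/825]
  175 → disc 4  [load 650/825]
  275 → disc 6 (new)  [load 275/825]
  550 → disc 6  [load 825/825]
6 discs opened.

6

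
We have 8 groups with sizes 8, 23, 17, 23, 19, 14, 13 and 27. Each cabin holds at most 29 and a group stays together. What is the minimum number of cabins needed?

Total = 27 + 23 + 23 + 19 + 17 + 14 + 13 + 8 = 144.
Lower bound: ⌈144/29⌉ = 5 cabins.
A packing using 6 cabins:
  cabin 1: 27 = 27
  cabin 2: 23 = 23
  cabin 3: 23 = 23
  cabin 4: 19 + 8 = 27
  cabin 5: 17 = 17
  cabin 6: 14 + 13 = 27
No arrangement into 5 cabins stays within capacity, so 6 is optimal.

6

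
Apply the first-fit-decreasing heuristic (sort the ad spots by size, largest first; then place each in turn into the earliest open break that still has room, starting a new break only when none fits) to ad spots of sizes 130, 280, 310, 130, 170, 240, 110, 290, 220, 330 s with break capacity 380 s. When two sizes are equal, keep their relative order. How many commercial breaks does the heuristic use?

7

Sorted descending: 330, 310, 290, 280, 240, 220, 170, 130, 130, 110.
  330 → break 1 (new)  [load 330/380]
  310 → break 2 (new)  [load 310/380]
  290 → break 3 (new)  [load 290/380]
  280 → break 4 (new)  [load 280/380]
  240 → break 5 (new)  [load 240/380]
  220 → break 6 (new)  [load 220/380]
  170 → break 7 (new)  [load 170/380]
  130 → break 5  [load 370/380]
  130 → break 6  [load 350/380]
  110 → break 7  [load 280/380]
7 commercial breaks opened.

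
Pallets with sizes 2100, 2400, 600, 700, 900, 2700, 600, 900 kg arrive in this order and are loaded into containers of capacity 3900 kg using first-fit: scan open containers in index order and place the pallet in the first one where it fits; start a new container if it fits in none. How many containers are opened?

  2100 → container 1 (new)  [load 2100/3900]
  2400 → container 2 (new)  [load 2400/3900]
  600 → container 1  [load 2700/3900]
  700 → container 1  [load 3400/3900]
  900 → container 2  [load 3300/3900]
  2700 → container 3 (new)  [load 2700/3900]
  600 → container 2  [load 3900/3900]
  900 → container 3  [load 3600/3900]
3 containers opened.

3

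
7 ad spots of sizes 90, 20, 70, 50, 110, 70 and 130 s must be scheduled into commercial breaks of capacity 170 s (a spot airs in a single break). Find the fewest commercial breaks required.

4

Total = 130 + 110 + 90 + 70 + 70 + 50 + 20 = 540 s.
Lower bound: ⌈540/170⌉ = 4 commercial breaks.
A packing using 4 commercial breaks:
  break 1: 130 + 20 = 150
  break 2: 110 + 50 = 160
  break 3: 90 + 70 = 160
  break 4: 70 = 70
This matches the lower bound, so 4 is optimal.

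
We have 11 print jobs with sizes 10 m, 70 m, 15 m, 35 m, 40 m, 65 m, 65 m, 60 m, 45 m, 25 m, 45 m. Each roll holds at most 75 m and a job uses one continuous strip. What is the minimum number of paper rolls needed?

7

Total = 70 + 65 + 65 + 60 + 45 + 45 + 40 + 35 + 25 + 15 + 10 = 475 m.
Lower bound: ⌈475/75⌉ = 7 paper rolls.
A packing using 7 paper rolls:
  roll 1: 70 = 70
  roll 2: 65 + 10 = 75
  roll 3: 65 = 65
  roll 4: 60 + 15 = 75
  roll 5: 45 + 25 = 70
  roll 6: 45 = 45
  roll 7: 40 + 35 = 75
This matches the lower bound, so 7 is optimal.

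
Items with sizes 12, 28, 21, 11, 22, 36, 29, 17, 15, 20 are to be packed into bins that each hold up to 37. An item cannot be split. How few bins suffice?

7

Total = 36 + 29 + 28 + 22 + 21 + 20 + 17 + 15 + 12 + 11 = 211.
Lower bound: ⌈211/37⌉ = 6 bins.
A packing using 7 bins:
  bin 1: 36 = 36
  bin 2: 29 = 29
  bin 3: 28 = 28
  bin 4: 22 + 15 = 37
  bin 5: 21 + 12 = 33
  bin 6: 20 + 17 = 37
  bin 7: 11 = 11
No arrangement into 6 bins stays within capacity, so 7 is optimal.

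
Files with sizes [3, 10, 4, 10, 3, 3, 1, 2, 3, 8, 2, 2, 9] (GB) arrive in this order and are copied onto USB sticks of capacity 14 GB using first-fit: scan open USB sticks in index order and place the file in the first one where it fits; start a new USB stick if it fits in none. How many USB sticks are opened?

5

  3 → USB stick 1 (new)  [load 3/14]
  10 → USB stick 1  [load 13/14]
  4 → USB stick 2 (new)  [load 4/14]
  10 → USB stick 2  [load 14/14]
  3 → USB stick 3 (new)  [load 3/14]
  3 → USB stick 3  [load 6/14]
  1 → USB stick 1  [load 14/14]
  2 → USB stick 3  [load 8/14]
  3 → USB stick 3  [load 11/14]
  8 → USB stick 4 (new)  [load 8/14]
  2 → USB stick 3  [load 13/14]
  2 → USB stick 4  [load 10/14]
  9 → USB stick 5 (new)  [load 9/14]
5 USB sticks opened.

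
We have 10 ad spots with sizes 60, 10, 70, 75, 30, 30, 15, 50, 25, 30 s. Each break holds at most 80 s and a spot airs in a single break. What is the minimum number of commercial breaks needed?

Total = 75 + 70 + 60 + 50 + 30 + 30 + 30 + 25 + 15 + 10 = 395 s.
Lower bound: ⌈395/80⌉ = 5 commercial breaks.
A packing using 6 commercial breaks:
  break 1: 75 = 75
  break 2: 70 + 10 = 80
  break 3: 60 + 15 = 75
  break 4: 50 + 30 = 80
  break 5: 30 + 30 = 60
  break 6: 25 = 25
No arrangement into 5 commercial breaks stays within capacity, so 6 is optimal.

6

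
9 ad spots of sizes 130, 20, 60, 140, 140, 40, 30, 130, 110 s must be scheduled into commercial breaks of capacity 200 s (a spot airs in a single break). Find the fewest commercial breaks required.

5

Total = 140 + 140 + 130 + 130 + 110 + 60 + 40 + 30 + 20 = 800 s.
Lower bound: ⌈800/200⌉ = 4 commercial breaks.
Also, 5 ad spots each exceed 100 s, and no two of those can share a break, so at least 5 commercial breaks are needed.
A packing using 5 commercial breaks:
  break 1: 140 + 60 = 200
  break 2: 140 + 40 + 20 = 200
  break 3: 130 + 30 = 160
  break 4: 130 = 130
  break 5: 110 = 110
This matches the lower bound, so 5 is optimal.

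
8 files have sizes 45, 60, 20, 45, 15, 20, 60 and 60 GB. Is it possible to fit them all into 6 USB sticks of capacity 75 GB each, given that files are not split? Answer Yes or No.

A valid assignment using 5 USB sticks:
  USB stick 1: 60 + 15 = 75
  USB stick 2: 60 = 60
  USB stick 3: 60 = 60
  USB stick 4: 45 + 20 = 65
  USB stick 5: 45 + 20 = 65
That uses only 5 ≤ 6, so 6 USB sticks are enough.

Yes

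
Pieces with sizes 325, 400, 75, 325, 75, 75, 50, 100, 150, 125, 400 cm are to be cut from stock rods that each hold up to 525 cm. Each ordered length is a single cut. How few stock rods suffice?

5

Total = 400 + 400 + 325 + 325 + 150 + 125 + 100 + 75 + 75 + 75 + 50 = 2100 cm.
Lower bound: ⌈2100/525⌉ = 4 stock rods.
A packing using 5 stock rods:
  stock rod 1: 400 + 125 = 525
  stock rod 2: 400 + 100 = 500
  stock rod 3: 325 + 150 + 50 = 525
  stock rod 4: 325 + 75 + 75 = 475
  stock rod 5: 75 = 75
No arrangement into 4 stock rods stays within capacity, so 5 is optimal.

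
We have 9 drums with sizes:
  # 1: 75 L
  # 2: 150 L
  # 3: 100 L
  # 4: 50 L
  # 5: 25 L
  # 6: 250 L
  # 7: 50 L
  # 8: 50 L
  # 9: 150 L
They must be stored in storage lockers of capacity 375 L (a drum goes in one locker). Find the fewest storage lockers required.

3

Total = 250 + 150 + 150 + 100 + 75 + 50 + 50 + 50 + 25 = 900 L.
Lower bound: ⌈900/375⌉ = 3 storage lockers.
A packing using 3 storage lockers:
  locker 1: 250 + 100 + 25 = 375
  locker 2: 150 + 150 + 75 = 375
  locker 3: 50 + 50 + 50 = 150
This matches the lower bound, so 3 is optimal.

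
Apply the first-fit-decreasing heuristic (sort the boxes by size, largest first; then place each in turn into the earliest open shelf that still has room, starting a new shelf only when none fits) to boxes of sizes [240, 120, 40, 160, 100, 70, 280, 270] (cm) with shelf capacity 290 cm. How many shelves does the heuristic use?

Sorted descending: 280, 270, 240, 160, 120, 100, 70, 40.
  280 → shelf 1 (new)  [load 280/290]
  270 → shelf 2 (new)  [load 270/290]
  240 → shelf 3 (new)  [load 240/290]
  160 → shelf 4 (new)  [load 160/290]
  120 → shelf 4  [load 280/290]
  100 → shelf 5 (new)  [load 100/290]
  70 → shelf 5  [load 170/290]
  40 → shelf 3  [load 280/290]
5 shelves opened.

5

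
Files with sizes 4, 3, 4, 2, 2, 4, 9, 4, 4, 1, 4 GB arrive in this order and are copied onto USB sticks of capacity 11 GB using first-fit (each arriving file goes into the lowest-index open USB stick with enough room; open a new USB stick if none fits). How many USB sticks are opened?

5

  4 → USB stick 1 (new)  [load 4/11]
  3 → USB stick 1  [load 7/11]
  4 → USB stick 1  [load 11/11]
  2 → USB stick 2 (new)  [load 2/11]
  2 → USB stick 2  [load 4/11]
  4 → USB stick 2  [load 8/11]
  9 → USB stick 3 (new)  [load 9/11]
  4 → USB stick 4 (new)  [load 4/11]
  4 → USB stick 4  [load 8/11]
  1 → USB stick 2  [load 9/11]
  4 → USB stick 5 (new)  [load 4/11]
5 USB sticks opened.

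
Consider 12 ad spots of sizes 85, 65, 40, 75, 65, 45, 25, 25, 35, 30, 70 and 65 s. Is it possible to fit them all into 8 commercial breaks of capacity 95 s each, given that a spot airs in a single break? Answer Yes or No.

Yes

A valid assignment using 8 commercial breaks:
  break 1: 85 = 85
  break 2: 75 = 75
  break 3: 70 + 25 = 95
  break 4: 65 + 30 = 95
  break 5: 65 + 25 = 90
  break 6: 65 = 65
  break 7: 45 + 40 = 85
  break 8: 35 = 35
Every load is within 95 s, so 8 commercial breaks suffice.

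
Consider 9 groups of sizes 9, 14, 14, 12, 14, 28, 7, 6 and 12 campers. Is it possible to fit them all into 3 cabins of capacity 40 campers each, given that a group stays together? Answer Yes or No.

A valid assignment using 3 cabins:
  cabin 1: 28 + 12 = 40
  cabin 2: 14 + 14 + 12 = 40
  cabin 3: 14 + 9 + 7 + 6 = 36
Every load is within 40 campers, so 3 cabins suffice.

Yes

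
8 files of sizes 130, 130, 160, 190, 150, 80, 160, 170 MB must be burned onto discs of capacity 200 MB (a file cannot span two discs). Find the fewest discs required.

Total = 190 + 170 + 160 + 160 + 150 + 130 + 130 + 80 = 1170 MB.
Lower bound: ⌈1170/200⌉ = 6 discs.
Also, 7 files each exceed 100 MB, and no two of those can share a disc, so at least 7 discs are needed.
A packing using 8 discs:
  disc 1: 190 = 190
  disc 2: 170 = 170
  disc 3: 160 = 160
  disc 4: 160 = 160
  disc 5: 150 = 150
  disc 6: 130 = 130
  disc 7: 130 = 130
  disc 8: 80 = 80
No arrangement into 7 discs stays within capacity, so 8 is optimal.

8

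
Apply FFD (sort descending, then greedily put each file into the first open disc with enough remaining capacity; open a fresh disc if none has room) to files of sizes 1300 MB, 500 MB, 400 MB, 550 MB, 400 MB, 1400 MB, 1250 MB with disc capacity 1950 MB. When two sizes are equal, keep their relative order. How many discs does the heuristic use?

4

Sorted descending: 1400, 1300, 1250, 550, 500, 400, 400.
  1400 → disc 1 (new)  [load 1400/1950]
  1300 → disc 2 (new)  [load 1300/1950]
  1250 → disc 3 (new)  [load 1250/1950]
  550 → disc 1  [load 1950/1950]
  500 → disc 2  [load 1800/1950]
  400 → disc 3  [load 1650/1950]
  400 → disc 4 (new)  [load 400/1950]
4 discs opened.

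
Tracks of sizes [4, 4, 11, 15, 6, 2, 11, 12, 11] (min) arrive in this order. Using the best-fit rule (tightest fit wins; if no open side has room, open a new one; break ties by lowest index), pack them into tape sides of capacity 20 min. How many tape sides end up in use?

  4 → side 1 (new)  [load 4/20]
  4 → side 1  [load 8/20]
  11 → side 1  [load 19/20]
  15 → side 2 (new)  [load 15/20]
  6 → side 3 (new)  [load 6/20]
  2 → side 2  [load 17/20]
  11 → side 3  [load 17/20]
  12 → side 4 (new)  [load 12/20]
  11 → side 5 (new)  [load 11/20]
5 tape sides opened.

5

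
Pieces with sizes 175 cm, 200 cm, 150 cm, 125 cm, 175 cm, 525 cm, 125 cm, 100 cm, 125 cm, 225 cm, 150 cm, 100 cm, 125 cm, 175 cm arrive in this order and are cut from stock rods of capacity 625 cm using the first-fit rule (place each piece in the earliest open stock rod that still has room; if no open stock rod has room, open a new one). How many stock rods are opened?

  175 → stock rod 1 (new)  [load 175/625]
  200 → stock rod 1  [load 375/625]
  150 → stock rod 1  [load 525/625]
  125 → stock rod 2 (new)  [load 125/625]
  175 → stock rod 2  [load 300/625]
  525 → stock rod 3 (new)  [load 525/625]
  125 → stock rod 2  [load 425/625]
  100 → stock rod 1  [load 625/625]
  125 → stock rod 2  [load 550/625]
  225 → stock rod 4 (new)  [load 225/625]
  150 → stock rod 4  [load 375/625]
  100 → stock rod 3  [load 625/625]
  125 → stock rod 4  [load 500/625]
  175 → stock rod 5 (new)  [load 175/625]
5 stock rods opened.

5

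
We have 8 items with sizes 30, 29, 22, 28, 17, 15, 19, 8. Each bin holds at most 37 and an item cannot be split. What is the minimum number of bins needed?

5

Total = 30 + 29 + 28 + 22 + 19 + 17 + 15 + 8 = 168.
Lower bound: ⌈168/37⌉ = 5 bins.
A packing using 5 bins:
  bin 1: 30 = 30
  bin 2: 29 + 8 = 37
  bin 3: 28 = 28
  bin 4: 22 + 15 = 37
  bin 5: 19 + 17 = 36
This matches the lower bound, so 5 is optimal.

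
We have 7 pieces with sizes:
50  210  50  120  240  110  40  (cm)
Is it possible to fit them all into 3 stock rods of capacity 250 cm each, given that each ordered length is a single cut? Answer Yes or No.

Total = 820 cm; ⌈820/250⌉ = 4.
At least 4 stock rods are required, but only 3 are allowed.

No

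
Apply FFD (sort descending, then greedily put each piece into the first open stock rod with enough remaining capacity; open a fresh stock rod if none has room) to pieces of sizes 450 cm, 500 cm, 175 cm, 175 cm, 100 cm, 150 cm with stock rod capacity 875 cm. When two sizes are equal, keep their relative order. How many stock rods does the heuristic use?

Sorted descending: 500, 450, 175, 175, 150, 100.
  500 → stock rod 1 (new)  [load 500/875]
  450 → stock rod 2 (new)  [load 450/875]
  175 → stock rod 1  [load 675/875]
  175 → stock rod 1  [load 850/875]
  150 → stock rod 2  [load 600/875]
  100 → stock rod 2  [load 700/875]
2 stock rods opened.

2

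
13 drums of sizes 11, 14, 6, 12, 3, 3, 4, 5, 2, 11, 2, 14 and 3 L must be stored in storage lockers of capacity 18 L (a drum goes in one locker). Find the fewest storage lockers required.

6

Total = 14 + 14 + 12 + 11 + 11 + 6 + 5 + 4 + 3 + 3 + 3 + 2 + 2 = 90 L.
Lower bound: ⌈90/18⌉ = 5 storage lockers.
A packing using 6 storage lockers:
  locker 1: 14 + 4 = 18
  locker 2: 14 + 3 = 17
  locker 3: 12 + 6 = 18
  locker 4: 11 + 5 + 2 = 18
  locker 5: 11 + 3 + 3 = 17
  locker 6: 2 = 2
No arrangement into 5 storage lockers stays within capacity, so 6 is optimal.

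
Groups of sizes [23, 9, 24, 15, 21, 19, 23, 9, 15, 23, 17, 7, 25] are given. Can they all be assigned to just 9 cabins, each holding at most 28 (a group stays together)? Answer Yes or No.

Total = 230; ⌈230/28⌉ = 9.
10 groups each exceed half the capacity and cannot share a cabin, forcing at least 10 cabins.
At least 10 cabins are required, but only 9 are allowed.

No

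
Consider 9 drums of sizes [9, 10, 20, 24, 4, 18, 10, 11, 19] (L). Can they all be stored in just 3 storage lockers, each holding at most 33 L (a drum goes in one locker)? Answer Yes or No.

No

Total = 125 L; ⌈125/33⌉ = 4.
At least 4 storage lockers are required, but only 3 are allowed.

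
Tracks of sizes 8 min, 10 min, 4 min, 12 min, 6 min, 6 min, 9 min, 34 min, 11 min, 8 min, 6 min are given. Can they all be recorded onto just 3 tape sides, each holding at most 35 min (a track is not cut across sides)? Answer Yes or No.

Total = 114 min; ⌈114/35⌉ = 4.
At least 4 tape sides are required, but only 3 are allowed.

No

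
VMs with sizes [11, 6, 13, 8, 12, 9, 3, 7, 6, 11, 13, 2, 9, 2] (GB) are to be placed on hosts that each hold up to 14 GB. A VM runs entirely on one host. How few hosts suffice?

Total = 13 + 13 + 12 + 11 + 11 + 9 + 9 + 8 + 7 + 6 + 6 + 3 + 2 + 2 = 112 GB.
Lower bound: ⌈112/14⌉ = 8 hosts.
A packing using 9 hosts:
  host 1: 13 = 13
  host 2: 13 = 13
  host 3: 12 + 2 = 14
  host 4: 11 + 3 = 14
  host 5: 11 + 2 = 13
  host 6: 9 = 9
  host 7: 9 = 9
  host 8: 8 + 6 = 14
  host 9: 7 + 6 = 13
No arrangement into 8 hosts stays within capacity, so 9 is optimal.

9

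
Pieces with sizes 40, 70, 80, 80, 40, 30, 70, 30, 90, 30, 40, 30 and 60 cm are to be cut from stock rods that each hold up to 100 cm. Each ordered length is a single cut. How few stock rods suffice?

Total = 90 + 80 + 80 + 70 + 70 + 60 + 40 + 40 + 40 + 30 + 30 + 30 + 30 = 690 cm.
Lower bound: ⌈690/100⌉ = 7 stock rods.
A packing using 8 stock rods:
  stock rod 1: 90 = 90
  stock rod 2: 80 = 80
  stock rod 3: 80 = 80
  stock rod 4: 70 + 30 = 100
  stock rod 5: 70 + 30 = 100
  stock rod 6: 60 + 40 = 100
  stock rod 7: 40 + 40 = 80
  stock rod 8: 30 + 30 = 60
No arrangement into 7 stock rods stays within capacity, so 8 is optimal.

8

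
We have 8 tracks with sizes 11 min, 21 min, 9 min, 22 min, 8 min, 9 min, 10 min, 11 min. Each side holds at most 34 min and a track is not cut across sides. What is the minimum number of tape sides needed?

Total = 22 + 21 + 11 + 11 + 10 + 9 + 9 + 8 = 101 min.
Lower bound: ⌈101/34⌉ = 3 tape sides.
A packing using 4 tape sides:
  side 1: 22 + 11 = 33
  side 2: 21 + 11 = 32
  side 3: 10 + 9 + 9 = 28
  side 4: 8 = 8
No arrangement into 3 tape sides stays within capacity, so 4 is optimal.

4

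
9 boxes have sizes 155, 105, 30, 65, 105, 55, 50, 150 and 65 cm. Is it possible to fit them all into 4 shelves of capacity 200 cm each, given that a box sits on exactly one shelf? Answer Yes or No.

Total = 780 cm; ⌈780/200⌉ = 4.
The bound of 4 does not rule out 4, but exhaustive search shows no assignment into 4 shelves of capacity 200 cm exists — the minimum is 5.

No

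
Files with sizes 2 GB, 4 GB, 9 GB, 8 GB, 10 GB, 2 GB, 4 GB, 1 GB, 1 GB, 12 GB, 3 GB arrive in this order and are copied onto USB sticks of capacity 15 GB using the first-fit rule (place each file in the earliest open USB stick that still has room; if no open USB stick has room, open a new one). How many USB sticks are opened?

  2 → USB stick 1 (new)  [load 2/15]
  4 → USB stick 1  [load 6/15]
  9 → USB stick 1  [load 15/15]
  8 → USB stick 2 (new)  [load 8/15]
  10 → USB stick 3 (new)  [load 10/15]
  2 → USB stick 2  [load 10/15]
  4 → USB stick 2  [load 14/15]
  1 → USB stick 2  [load 15/15]
  1 → USB stick 3  [load 11/15]
  12 → USB stick 4 (new)  [load 12/15]
  3 → USB stick 3  [load 14/15]
4 USB sticks opened.

4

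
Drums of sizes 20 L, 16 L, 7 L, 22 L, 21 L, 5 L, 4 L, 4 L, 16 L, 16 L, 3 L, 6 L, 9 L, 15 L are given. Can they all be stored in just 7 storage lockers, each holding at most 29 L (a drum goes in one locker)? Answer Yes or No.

A valid assignment using 7 storage lockers:
  locker 1: 22 + 7 = 29
  locker 2: 21 + 6 = 27
  locker 3: 20 + 9 = 29
  locker 4: 16 + 5 + 4 + 4 = 29
  locker 5: 16 + 3 = 19
  locker 6: 16 = 16
  locker 7: 15 = 15
Every load is within 29 L, so 7 storage lockers suffice.

Yes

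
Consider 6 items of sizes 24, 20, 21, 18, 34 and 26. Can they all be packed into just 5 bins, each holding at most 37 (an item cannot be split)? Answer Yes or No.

No

Total = 143; ⌈143/37⌉ = 4.
5 items each exceed half the capacity and cannot share a bin, forcing at least 5 bins.
The bound of 5 does not rule out 5, but exhaustive search shows no assignment into 5 bins of capacity 37 exists — the minimum is 6.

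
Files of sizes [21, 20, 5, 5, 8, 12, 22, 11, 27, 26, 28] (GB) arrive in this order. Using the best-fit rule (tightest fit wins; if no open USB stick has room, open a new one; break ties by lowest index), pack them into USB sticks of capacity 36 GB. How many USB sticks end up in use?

  21 → USB stick 1 (new)  [load 21/36]
  20 → USB stick 2 (new)  [load 20/36]
  5 → USB stick 1  [load 26/36]
  5 → USB stick 1  [load 31/36]
  8 → USB stick 2  [load 28/36]
  12 → USB stick 3 (new)  [load 12/36]
  22 → USB stick 3  [load 34/36]
  11 → USB stick 4 (new)  [load 11/36]
  27 → USB stick 5 (new)  [load 27/36]
  26 → USB stick 6 (new)  [load 26/36]
  28 → USB stick 7 (new)  [load 28/36]
7 USB sticks opened.

7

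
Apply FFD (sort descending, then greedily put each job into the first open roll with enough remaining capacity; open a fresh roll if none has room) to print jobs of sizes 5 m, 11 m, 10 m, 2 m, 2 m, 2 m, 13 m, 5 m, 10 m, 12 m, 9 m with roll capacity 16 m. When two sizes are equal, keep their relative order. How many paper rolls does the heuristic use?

Sorted descending: 13, 12, 11, 10, 10, 9, 5, 5, 2, 2, 2.
  13 → roll 1 (new)  [load 13/16]
  12 → roll 2 (new)  [load 12/16]
  11 → roll 3 (new)  [load 11/16]
  10 → roll 4 (new)  [load 10/16]
  10 → roll 5 (new)  [load 10/16]
  9 → roll 6 (new)  [load 9/16]
  5 → roll 3  [load 16/16]
  5 → roll 4  [load 15/16]
  2 → roll 1  [load 15/16]
  2 → roll 2  [load 14/16]
  2 → roll 2  [load 16/16]
6 paper rolls opened.

6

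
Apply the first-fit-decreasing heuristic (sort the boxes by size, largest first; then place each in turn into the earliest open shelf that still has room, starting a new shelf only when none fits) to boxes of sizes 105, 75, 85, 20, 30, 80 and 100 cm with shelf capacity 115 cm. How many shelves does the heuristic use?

Sorted descending: 105, 100, 85, 80, 75, 30, 20.
  105 → shelf 1 (new)  [load 105/115]
  100 → shelf 2 (new)  [load 100/115]
  85 → shelf 3 (new)  [load 85/115]
  80 → shelf 4 (new)  [load 80/115]
  75 → shelf 5 (new)  [load 75/115]
  30 → shelf 3  [load 115/115]
  20 → shelf 4  [load 100/115]
5 shelves opened.

5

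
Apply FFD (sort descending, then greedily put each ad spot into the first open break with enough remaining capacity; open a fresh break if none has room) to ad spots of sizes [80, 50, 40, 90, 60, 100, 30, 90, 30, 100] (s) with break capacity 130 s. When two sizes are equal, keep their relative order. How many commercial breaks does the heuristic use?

Sorted descending: 100, 100, 90, 90, 80, 60, 50, 40, 30, 30.
  100 → break 1 (new)  [load 100/130]
  100 → break 2 (new)  [load 100/130]
  90 → break 3 (new)  [load 90/130]
  90 → break 4 (new)  [load 90/130]
  80 → break 5 (new)  [load 80/130]
  60 → break 6 (new)  [load 60/130]
  50 → break 5  [load 130/130]
  40 → break 3  [load 130/130]
  30 → break 1  [load 130/130]
  30 → break 2  [load 130/130]
6 commercial breaks opened.

6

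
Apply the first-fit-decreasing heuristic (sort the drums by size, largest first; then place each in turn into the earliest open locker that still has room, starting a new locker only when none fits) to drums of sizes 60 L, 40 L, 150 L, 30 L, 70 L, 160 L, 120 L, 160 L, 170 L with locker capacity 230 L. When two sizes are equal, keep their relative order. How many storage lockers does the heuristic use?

Sorted descending: 170, 160, 160, 150, 120, 70, 60, 40, 30.
  170 → locker 1 (new)  [load 170/230]
  160 → locker 2 (new)  [load 160/230]
  160 → locker 3 (new)  [load 160/230]
  150 → locker 4 (new)  [load 150/230]
  120 → locker 5 (new)  [load 120/230]
  70 → locker 2  [load 230/230]
  60 → locker 1  [load 230/230]
  40 → locker 3  [load 200/230]
  30 → locker 3  [load 230/230]
5 storage lockers opened.

5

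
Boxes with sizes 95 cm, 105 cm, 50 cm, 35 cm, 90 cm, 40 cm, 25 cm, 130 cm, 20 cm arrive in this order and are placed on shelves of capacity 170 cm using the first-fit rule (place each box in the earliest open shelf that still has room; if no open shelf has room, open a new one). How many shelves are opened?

  95 → shelf 1 (new)  [load 95/170]
  105 → shelf 2 (new)  [load 105/170]
  50 → shelf 1  [load 145/170]
  35 → shelf 2  [load 140/170]
  90 → shelf 3 (new)  [load 90/170]
  40 → shelf 3  [load 130/170]
  25 → shelf 1  [load 170/170]
  130 → shelf 4 (new)  [load 130/170]
  20 → shelf 2  [load 160/170]
4 shelves opened.

4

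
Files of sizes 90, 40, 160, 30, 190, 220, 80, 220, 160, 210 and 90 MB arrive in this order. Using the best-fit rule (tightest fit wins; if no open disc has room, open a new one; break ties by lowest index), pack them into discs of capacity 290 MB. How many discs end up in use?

7

  90 → disc 1 (new)  [load 90/290]
  40 → disc 1  [load 130/290]
  160 → disc 1  [load 290/290]
  30 → disc 2 (new)  [load 30/290]
  190 → disc 2  [load 220/290]
  220 → disc 3 (new)  [load 220/290]
  80 → disc 4 (new)  [load 80/290]
  220 → disc 5 (new)  [load 220/290]
  160 → disc 4  [load 240/290]
  210 → disc 6 (new)  [load 210/290]
  90 → disc 7 (new)  [load 90/290]
7 discs opened.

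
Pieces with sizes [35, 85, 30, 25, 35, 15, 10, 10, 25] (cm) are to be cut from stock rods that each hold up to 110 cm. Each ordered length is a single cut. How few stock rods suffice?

Total = 85 + 35 + 35 + 30 + 25 + 25 + 15 + 10 + 10 = 270 cm.
Lower bound: ⌈270/110⌉ = 3 stock rods.
A packing using 3 stock rods:
  stock rod 1: 85 + 25 = 110
  stock rod 2: 35 + 35 + 30 + 10 = 110
  stock rod 3: 25 + 15 + 10 = 50
This matches the lower bound, so 3 is optimal.

3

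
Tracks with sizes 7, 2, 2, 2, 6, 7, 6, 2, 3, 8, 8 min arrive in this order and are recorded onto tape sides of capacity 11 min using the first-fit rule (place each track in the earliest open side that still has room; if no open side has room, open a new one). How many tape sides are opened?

  7 → side 1 (new)  [load 7/11]
  2 → side 1  [load 9/11]
  2 → side 1  [load 11/11]
  2 → side 2 (new)  [load 2/11]
  6 → side 2  [load 8/11]
  7 → side 3 (new)  [load 7/11]
  6 → side 4 (new)  [load 6/11]
  2 → side 2  [load 10/11]
  3 → side 3  [load 10/11]
  8 → side 5 (new)  [load 8/11]
  8 → side 6 (new)  [load 8/11]
6 tape sides opened.

6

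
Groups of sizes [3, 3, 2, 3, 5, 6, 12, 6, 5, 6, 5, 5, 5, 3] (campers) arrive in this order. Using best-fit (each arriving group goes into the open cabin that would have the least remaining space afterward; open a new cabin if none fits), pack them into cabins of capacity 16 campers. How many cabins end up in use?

5

  3 → cabin 1 (new)  [load 3/16]
  3 → cabin 1  [load 6/16]
  2 → cabin 1  [load 8/16]
  3 → cabin 1  [load 11/16]
  5 → cabin 1  [load 16/16]
  6 → cabin 2 (new)  [load 6/16]
  12 → cabin 3 (new)  [load 12/16]
  6 → cabin 2  [load 12/16]
  5 → cabin 4 (new)  [load 5/16]
  6 → cabin 4  [load 11/16]
  5 → cabin 4  [load 16/16]
  5 → cabin 5 (new)  [load 5/16]
  5 → cabin 5  [load 10/16]
  3 → cabin 2  [load 15/16]
5 cabins opened.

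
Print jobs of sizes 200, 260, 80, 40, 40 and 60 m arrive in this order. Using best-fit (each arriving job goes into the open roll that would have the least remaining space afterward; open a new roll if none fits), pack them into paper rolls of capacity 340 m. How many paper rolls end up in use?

2

  200 → roll 1 (new)  [load 200/340]
  260 → roll 2 (new)  [load 260/340]
  80 → roll 2  [load 340/340]
  40 → roll 1  [load 240/340]
  40 → roll 1  [load 280/340]
  60 → roll 1  [load 340/340]
2 paper rolls opened.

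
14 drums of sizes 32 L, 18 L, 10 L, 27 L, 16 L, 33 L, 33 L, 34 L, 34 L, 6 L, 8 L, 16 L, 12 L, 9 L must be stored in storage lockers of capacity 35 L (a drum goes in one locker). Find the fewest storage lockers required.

Total = 34 + 34 + 33 + 33 + 32 + 27 + 18 + 16 + 16 + 12 + 10 + 9 + 8 + 6 = 288 L.
Lower bound: ⌈288/35⌉ = 9 storage lockers.
A packing using 9 storage lockers:
  locker 1: 34 = 34
  locker 2: 34 = 34
  locker 3: 33 = 33
  locker 4: 33 = 33
  locker 5: 32 = 32
  locker 6: 27 + 8 = 35
  locker 7: 18 + 16 = 34
  locker 8: 16 + 12 + 6 = 34
  locker 9: 10 + 9 = 19
This matches the lower bound, so 9 is optimal.

9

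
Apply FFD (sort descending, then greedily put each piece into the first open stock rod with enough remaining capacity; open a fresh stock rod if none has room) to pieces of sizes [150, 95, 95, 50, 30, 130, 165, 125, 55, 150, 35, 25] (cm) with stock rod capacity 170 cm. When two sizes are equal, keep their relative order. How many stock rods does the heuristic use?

Sorted descending: 165, 150, 150, 130, 125, 95, 95, 55, 50, 35, 30, 25.
  165 → stock rod 1 (new)  [load 165/170]
  150 → stock rod 2 (new)  [load 150/170]
  150 → stock rod 3 (new)  [load 150/170]
  130 → stock rod 4 (new)  [load 130/170]
  125 → stock rod 5 (new)  [load 125/170]
  95 → stock rod 6 (new)  [load 95/170]
  95 → stock rod 7 (new)  [load 95/170]
  55 → stock rod 6  [load 150/170]
  50 → stock rod 7  [load 145/170]
  35 → stock rod 4  [load 165/170]
  30 → stock rod 5  [load 155/170]
  25 → stock rod 7  [load 170/170]
7 stock rods opened.

7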